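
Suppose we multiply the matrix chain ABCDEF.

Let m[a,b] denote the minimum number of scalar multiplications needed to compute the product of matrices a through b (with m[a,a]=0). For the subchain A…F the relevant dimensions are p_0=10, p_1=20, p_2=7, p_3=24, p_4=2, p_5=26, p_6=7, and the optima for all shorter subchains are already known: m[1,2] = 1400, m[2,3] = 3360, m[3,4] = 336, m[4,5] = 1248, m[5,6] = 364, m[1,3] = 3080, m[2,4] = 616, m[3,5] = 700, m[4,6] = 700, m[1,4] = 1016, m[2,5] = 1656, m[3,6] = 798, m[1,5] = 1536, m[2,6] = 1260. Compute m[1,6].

1520

m[1,6] = min over k∈[1,5] of m[1,k]+m[k+1,6]+p_{0}·p_k·p_{6}.
k=1: 0 + 1260 + 10·20·7 = 2660; k=2: 1400 + 798 + 10·7·7 = 2688; k=3: 3080 + 700 + 10·24·7 = 5460; k=4: 1016 + 364 + 10·2·7 = 1520; k=5: 1536 + 0 + 10·26·7 = 3356.
Minimum: 1520 at k=4.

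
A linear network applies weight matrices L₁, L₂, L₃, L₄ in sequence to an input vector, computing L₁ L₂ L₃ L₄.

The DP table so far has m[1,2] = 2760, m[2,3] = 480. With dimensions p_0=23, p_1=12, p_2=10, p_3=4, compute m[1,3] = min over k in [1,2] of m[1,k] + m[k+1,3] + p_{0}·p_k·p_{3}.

1584

m[1,3] = min over k∈[1,2] of m[1,k]+m[k+1,3]+p_{0}·p_k·p_{3}.
k=1: 0 + 480 + 23·12·4 = 1584; k=2: 2760 + 0 + 23·10·4 = 3680.
Minimum: 1584 at k=1.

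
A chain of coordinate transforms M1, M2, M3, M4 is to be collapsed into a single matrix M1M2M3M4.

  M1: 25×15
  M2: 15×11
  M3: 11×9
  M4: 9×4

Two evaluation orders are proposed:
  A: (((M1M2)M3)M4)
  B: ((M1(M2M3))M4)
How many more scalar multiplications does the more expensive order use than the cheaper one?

1740

Order A = (((M1M2)M3)M4): (M1M2): 25×15 by 15×11 → 25×11, cost 25·15·11 = 4125; ((M1M2)M3): 25×11 by 11×9 → 25×9, cost 25·11·9 = 2475; cumulative 6600; (((M1M2)M3)M4): 25×9 by 9×4 → 25×4, cost 25·9·4 = 900; cumulative 7500. Total 7500.
Order B = ((M1(M2M3))M4): (M2M3): 15×11 by 11×9 → 15×9, cost 15·11·9 = 1485; (M1(M2M3)): 25×15 by 15×9 → 25×9, cost 25·15·9 = 3375; cumulative 4860; ((M1(M2M3))M4): 25×9 by 9×4 → 25×4, cost 25·9·4 = 900; cumulative 5760. Total 5760.
Difference: |7500 − 5760| = 1740.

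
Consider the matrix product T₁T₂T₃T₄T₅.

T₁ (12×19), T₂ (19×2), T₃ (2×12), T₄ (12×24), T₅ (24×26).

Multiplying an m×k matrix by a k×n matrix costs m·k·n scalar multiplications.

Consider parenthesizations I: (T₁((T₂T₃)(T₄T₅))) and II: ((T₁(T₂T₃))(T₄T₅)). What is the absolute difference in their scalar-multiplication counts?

5376

Order I = (T₁((T₂T₃)(T₄T₅))): (T₂T₃): 19×2 by 2×12 → 19×12, cost 19·2·12 = 456; (T₄T₅): 12×24 by 24×26 → 12×26, cost 12·24·26 = 7488; ((T₂T₃)(T₄T₅)): 19×12 by 12×26 → 19×26, cost 19·12·26 = 5928; cumulative 13872; (T₁((T₂T₃)(T₄T₅))): 12×19 by 19×26 → 12×26, cost 12·19·26 = 5928; cumulative 19800. Total 19800.
Order II = ((T₁(T₂T₃))(T₄T₅)): (T₂T₃): 19×2 by 2×12 → 19×12, cost 19·2·12 = 456; (T₁(T₂T₃)): 12×19 by 19×12 → 12×12, cost 12·19·12 = 2736; cumulative 3192; (T₄T₅): 12×24 by 24×26 → 12×26, cost 12·24·26 = 7488; ((T₁(T₂T₃))(T₄T₅)): 12×12 by 12×26 → 12×26, cost 12·12·26 = 3744; cumulative 14424. Total 14424.
Difference: |19800 − 14424| = 5376.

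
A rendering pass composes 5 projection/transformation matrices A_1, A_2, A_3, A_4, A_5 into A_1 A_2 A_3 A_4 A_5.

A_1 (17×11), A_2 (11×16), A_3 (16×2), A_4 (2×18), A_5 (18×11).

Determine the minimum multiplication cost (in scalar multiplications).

Adjacent pairs: A_1A_2 = 17·11·16 = 2992; A_2A_3 = 11·16·2 = 352; A_3A_4 = 16·2·18 = 576; A_4A_5 = 2·18·11 = 396.
Length 3: A_1..A_3: k=1: 0+352+17·11·2=726; k=2: 2992+0+17·16·2=3536 → min 726 | A_2..A_4: k=2: 0+576+11·16·18=3744; k=3: 352+0+11·2·18=748 → min 748 | A_3..A_5: k=3: 0+396+16·2·11=748; k=4: 576+0+16·18·11=3744 → min 748.
Length 4: A_1..A_4: k=1: 0+748+17·11·18=4114; k=2: 2992+576+17·16·18=8464; k=3: 726+0+17·2·18=1338 → min 1338 | A_2..A_5: k=2: 0+748+11·16·11=2684; k=3: 352+396+11·2·11=990; k=4: 748+0+11·18·11=2926 → min 990.
Length 5: A_1..A_5: k=1: 0+990+17·11·11=3047; k=2: 2992+748+17·16·11=6732; k=3: 726+396+17·2·11=1496; k=4: 1338+0+17·18·11=4704 → min 1496.
Optimal order: ((A_1 (A_2 A_3)) (A_4 A_5)) with cost 1496.

1496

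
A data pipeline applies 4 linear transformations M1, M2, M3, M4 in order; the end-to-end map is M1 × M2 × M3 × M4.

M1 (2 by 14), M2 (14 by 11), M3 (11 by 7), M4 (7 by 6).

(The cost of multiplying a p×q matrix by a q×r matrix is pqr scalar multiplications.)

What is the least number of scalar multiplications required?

546

Adjacent pairs: M1M2 = 2·14·11 = 308; M2M3 = 14·11·7 = 1078; M3M4 = 11·7·6 = 462.
Length 3: M1..M3: k=1: 0+1078+2·14·7=1274; k=2: 308+0+2·11·7=462 → min 462 | M2..M4: k=2: 0+462+14·11·6=1386; k=3: 1078+0+14·7·6=1666 → min 1386.
Length 4: M1..M4: k=1: 0+1386+2·14·6=1554; k=2: 308+462+2·11·6=902; k=3: 462+0+2·7·6=546 → min 546.
Optimal order: (((M1 × M2) × M3) × M4) with cost 546.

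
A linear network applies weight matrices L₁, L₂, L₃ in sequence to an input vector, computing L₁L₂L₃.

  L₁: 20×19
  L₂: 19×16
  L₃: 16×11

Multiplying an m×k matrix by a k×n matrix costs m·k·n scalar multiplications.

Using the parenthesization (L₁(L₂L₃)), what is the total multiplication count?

(L₂L₃): 19×16 by 16×11 → 19×11, cost 19·16·11 = 3344
(L₁(L₂L₃)): 20×19 by 19×11 → 20×11, cost 20·19·11 = 4180; cumulative 7524
Total: 7524 scalar multiplications.

7524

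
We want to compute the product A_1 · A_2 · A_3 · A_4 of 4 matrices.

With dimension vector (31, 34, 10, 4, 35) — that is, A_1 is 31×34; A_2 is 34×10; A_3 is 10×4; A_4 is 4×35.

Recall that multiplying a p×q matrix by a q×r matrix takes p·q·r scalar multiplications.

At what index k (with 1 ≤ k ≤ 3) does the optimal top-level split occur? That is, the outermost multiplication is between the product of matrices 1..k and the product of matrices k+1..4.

Adjacent pairs: A_1A_2 = 31·34·10 = 10540; A_2A_3 = 34·10·4 = 1360; A_3A_4 = 10·4·35 = 1400.
Length 3: A_1..A_3: k=1: 0+1360+31·34·4=5576; k=2: 10540+0+31·10·4=11780 → min 5576 | A_2..A_4: k=2: 0+1400+34·10·35=13300; k=3: 1360+0+34·4·35=6120 → min 6120.
Top-level splits: k=1: (A_1..A_1)·(A_2..A_4) → 0+6120+31·34·35 = 43010; k=2: (A_1..A_2)·(A_3..A_4) → 10540+1400+31·10·35 = 22790; k=3: (A_1..A_3)·(A_4..A_4) → 5576+0+31·4·35 = 9916.
Best split is after A_3, i.e. k = 3.

3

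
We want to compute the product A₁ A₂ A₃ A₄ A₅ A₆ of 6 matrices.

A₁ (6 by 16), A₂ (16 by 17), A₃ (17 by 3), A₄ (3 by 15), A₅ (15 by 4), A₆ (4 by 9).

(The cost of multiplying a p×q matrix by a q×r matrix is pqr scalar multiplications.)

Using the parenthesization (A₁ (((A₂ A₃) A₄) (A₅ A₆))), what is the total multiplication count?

(A₂ A₃): 16×17 by 17×3 → 16×3, cost 16·17·3 = 816
((A₂ A₃) A₄): 16×3 by 3×15 → 16×15, cost 16·3·15 = 720; cumulative 1536
(A₅ A₆): 15×4 by 4×9 → 15×9, cost 15·4·9 = 540
(((A₂ A₃) A₄) (A₅ A₆)): 16×15 by 15×9 → 16×9, cost 16·15·9 = 2160; cumulative 4236
(A₁ (((A₂ A₃) A₄) (A₅ A₆))): 6×16 by 16×9 → 6×9, cost 6·16·9 = 864; cumulative 5100
Total: 5100 scalar multiplications.

5100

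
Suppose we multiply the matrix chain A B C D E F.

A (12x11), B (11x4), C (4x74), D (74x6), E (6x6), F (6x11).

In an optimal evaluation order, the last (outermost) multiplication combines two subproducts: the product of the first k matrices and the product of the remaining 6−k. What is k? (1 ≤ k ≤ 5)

2

Adjacent pairs: AB = 12·11·4 = 528; BC = 11·4·74 = 3256; CD = 4·74·6 = 1776; DE = 74·6·6 = 2664; EF = 6·6·11 = 396.
Length 3: A..C: k=1: 0+3256+12·11·74=13024; k=2: 528+0+12·4·74=4080 → min 4080 | B..D: k=2: 0+1776+11·4·6=2040; k=3: 3256+0+11·74·6=8140 → min 2040 | C..E: k=3: 0+2664+4·74·6=4440; k=4: 1776+0+4·6·6=1920 → min 1920 | D..F: k=4: 0+396+74·6·11=5280; k=5: 2664+0+74·6·11=7548 → min 5280.
Length 4: A..D: k=1: 0+2040+12·11·6=2832; k=2: 528+1776+12·4·6=2592; k=3: 4080+0+12·74·6=9408 → min 2592 | B..E: k=2: 0+1920+11·4·6=2184; k=3: 3256+2664+11·74·6=10804; k=4: 2040+0+11·6·6=2436 → min 2184 | C..F: k=3: 0+5280+4·74·11=8536; k=4: 1776+396+4·6·11=2436; k=5: 1920+0+4·6·11=2184 → min 2184.
Length 5: A..E: k=1: 0+2184+12·11·6=2976; k=2: 528+1920+12·4·6=2736; k=3: 4080+2664+12·74·6=12072; k=4: 2592+0+12·6·6=3024 → min 2736 | B..F: k=2: 0+2184+11·4·11=2668; k=3: 3256+5280+11·74·11=17490; k=4: 2040+396+11·6·11=3162; k=5: 2184+0+11·6·11=2910 → min 2668.
Top-level splits: k=1: (A..A)·(B..F) → 0+2668+12·11·11 = 4120; k=2: (A..B)·(C..F) → 528+2184+12·4·11 = 3240; k=3: (A..C)·(D..F) → 4080+5280+12·74·11 = 19128; k=4: (A..D)·(E..F) → 2592+396+12·6·11 = 3780; k=5: (A..E)·(F..F) → 2736+0+12·6·11 = 3528.
Best split is after B, i.e. k = 2.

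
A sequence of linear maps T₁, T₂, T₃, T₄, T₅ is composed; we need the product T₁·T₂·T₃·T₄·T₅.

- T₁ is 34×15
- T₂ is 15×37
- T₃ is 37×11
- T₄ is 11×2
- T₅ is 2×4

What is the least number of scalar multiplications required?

3216

Adjacent pairs: T₁T₂ = 34·15·37 = 18870; T₂T₃ = 15·37·11 = 6105; T₃T₄ = 37·11·2 = 814; T₄T₅ = 11·2·4 = 88.
Length 3: T₁..T₃: k=1: 0+6105+34·15·11=11715; k=2: 18870+0+34·37·11=32708 → min 11715 | T₂..T₄: k=2: 0+814+15·37·2=1924; k=3: 6105+0+15·11·2=6435 → min 1924 | T₃..T₅: k=3: 0+88+37·11·4=1716; k=4: 814+0+37·2·4=1110 → min 1110.
Length 4: T₁..T₄: k=1: 0+1924+34·15·2=2944; k=2: 18870+814+34·37·2=22200; k=3: 11715+0+34·11·2=12463 → min 2944 | T₂..T₅: k=2: 0+1110+15·37·4=3330; k=3: 6105+88+15·11·4=6853; k=4: 1924+0+15·2·4=2044 → min 2044.
Length 5: T₁..T₅: k=1: 0+2044+34·15·4=4084; k=2: 18870+1110+34·37·4=25012; k=3: 11715+88+34·11·4=13299; k=4: 2944+0+34·2·4=3216 → min 3216.
Optimal order: ((T₁·(T₂·(T₃·T₄)))·T₅) with cost 3216.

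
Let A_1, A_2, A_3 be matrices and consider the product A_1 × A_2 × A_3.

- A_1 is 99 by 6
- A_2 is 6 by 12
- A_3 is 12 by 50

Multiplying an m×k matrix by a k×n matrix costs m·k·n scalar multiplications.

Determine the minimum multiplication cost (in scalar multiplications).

Order (A_1 × (A_2 × A_3)): (A_2 × A_3): 6×12 by 12×50 → 6×50, cost 6·12·50 = 3600; (A_1 × (A_2 × A_3)): 99×6 by 6×50 → 99×50, cost 99·6·50 = 29700; cumulative 33300. Total 33300.
Order ((A_1 × A_2) × A_3): (A_1 × A_2): 99×6 by 6×12 → 99×12, cost 99·6·12 = 7128; ((A_1 × A_2) × A_3): 99×12 by 12×50 → 99×50, cost 99·12·50 = 59400; cumulative 66528. Total 66528.
Minimum: 33300.

33300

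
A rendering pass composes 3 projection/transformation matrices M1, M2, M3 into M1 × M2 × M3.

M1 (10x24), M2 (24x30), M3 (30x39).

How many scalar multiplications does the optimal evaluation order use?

18900

Order (M1 × (M2 × M3)): (M2 × M3): 24×30 by 30×39 → 24×39, cost 24·30·39 = 28080; (M1 × (M2 × M3)): 10×24 by 24×39 → 10×39, cost 10·24·39 = 9360; cumulative 37440. Total 37440.
Order ((M1 × M2) × M3): (M1 × M2): 10×24 by 24×30 → 10×30, cost 10·24·30 = 7200; ((M1 × M2) × M3): 10×30 by 30×39 → 10×39, cost 10·30·39 = 11700; cumulative 18900. Total 18900.
Minimum: 18900.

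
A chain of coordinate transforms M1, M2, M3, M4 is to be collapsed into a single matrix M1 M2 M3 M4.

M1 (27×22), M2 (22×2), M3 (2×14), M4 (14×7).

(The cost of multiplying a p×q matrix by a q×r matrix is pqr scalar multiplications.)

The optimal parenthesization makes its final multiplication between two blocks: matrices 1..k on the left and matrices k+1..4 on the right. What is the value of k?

2

Adjacent pairs: M1M2 = 27·22·2 = 1188; M2M3 = 22·2·14 = 616; M3M4 = 2·14·7 = 196.
Length 3: M1..M3: k=1: 0+616+27·22·14=8932; k=2: 1188+0+27·2·14=1944 → min 1944 | M2..M4: k=2: 0+196+22·2·7=504; k=3: 616+0+22·14·7=2772 → min 504.
Top-level splits: k=1: (M1..M1)·(M2..M4) → 0+504+27·22·7 = 4662; k=2: (M1..M2)·(M3..M4) → 1188+196+27·2·7 = 1762; k=3: (M1..M3)·(M4..M4) → 1944+0+27·14·7 = 4590.
Best split is after M2, i.e. k = 2.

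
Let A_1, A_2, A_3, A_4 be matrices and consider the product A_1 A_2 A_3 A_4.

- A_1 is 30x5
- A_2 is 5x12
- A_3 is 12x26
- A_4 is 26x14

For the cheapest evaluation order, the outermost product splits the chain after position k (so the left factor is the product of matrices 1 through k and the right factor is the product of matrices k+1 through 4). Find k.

Adjacent pairs: A_1A_2 = 30·5·12 = 1800; A_2A_3 = 5·12·26 = 1560; A_3A_4 = 12·26·14 = 4368.
Length 3: A_1..A_3: k=1: 0+1560+30·5·26=5460; k=2: 1800+0+30·12·26=11160 → min 5460 | A_2..A_4: k=2: 0+4368+5·12·14=5208; k=3: 1560+0+5·26·14=3380 → min 3380.
Top-level splits: k=1: (A_1..A_1)·(A_2..A_4) → 0+3380+30·5·14 = 5480; k=2: (A_1..A_2)·(A_3..A_4) → 1800+4368+30·12·14 = 11208; k=3: (A_1..A_3)·(A_4..A_4) → 5460+0+30·26·14 = 16380.
Best split is after A_1, i.e. k = 1.

1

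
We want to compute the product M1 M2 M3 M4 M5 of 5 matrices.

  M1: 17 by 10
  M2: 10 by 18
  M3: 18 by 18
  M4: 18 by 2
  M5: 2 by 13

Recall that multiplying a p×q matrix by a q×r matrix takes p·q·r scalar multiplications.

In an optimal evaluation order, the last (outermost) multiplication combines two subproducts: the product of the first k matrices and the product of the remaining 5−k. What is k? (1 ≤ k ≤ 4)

Adjacent pairs: M1M2 = 17·10·18 = 3060; M2M3 = 10·18·18 = 3240; M3M4 = 18·18·2 = 648; M4M5 = 18·2·13 = 468.
Length 3: M1..M3: k=1: 0+3240+17·10·18=6300; k=2: 3060+0+17·18·18=8568 → min 6300 | M2..M4: k=2: 0+648+10·18·2=1008; k=3: 3240+0+10·18·2=3600 → min 1008 | M3..M5: k=3: 0+468+18·18·13=4680; k=4: 648+0+18·2·13=1116 → min 1116.
Length 4: M1..M4: k=1: 0+1008+17·10·2=1348; k=2: 3060+648+17·18·2=4320; k=3: 6300+0+17·18·2=6912 → min 1348 | M2..M5: k=2: 0+1116+10·18·13=3456; k=3: 3240+468+10·18·13=6048; k=4: 1008+0+10·2·13=1268 → min 1268.
Top-level splits: k=1: (M1..M1)·(M2..M5) → 0+1268+17·10·13 = 3478; k=2: (M1..M2)·(M3..M5) → 3060+1116+17·18·13 = 8154; k=3: (M1..M3)·(M4..M5) → 6300+468+17·18·13 = 10746; k=4: (M1..M4)·(M5..M5) → 1348+0+17·2·13 = 1790.
Best split is after M4, i.e. k = 4.

4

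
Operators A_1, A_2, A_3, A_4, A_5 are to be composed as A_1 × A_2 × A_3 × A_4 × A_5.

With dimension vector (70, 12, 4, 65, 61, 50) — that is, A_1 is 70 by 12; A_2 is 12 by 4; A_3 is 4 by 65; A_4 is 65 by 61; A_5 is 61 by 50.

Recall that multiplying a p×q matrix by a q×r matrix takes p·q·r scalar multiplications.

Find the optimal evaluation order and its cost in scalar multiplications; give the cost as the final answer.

Adjacent pairs: A_1A_2 = 70·12·4 = 3360; A_2A_3 = 12·4·65 = 3120; A_3A_4 = 4·65·61 = 15860; A_4A_5 = 65·61·50 = 198250.
Length 3: A_1..A_3: k=1: 0+3120+70·12·65=57720; k=2: 3360+0+70·4·65=21560 → min 21560 | A_2..A_4: k=2: 0+15860+12·4·61=18788; k=3: 3120+0+12·65·61=50700 → min 18788 | A_3..A_5: k=3: 0+198250+4·65·50=211250; k=4: 15860+0+4·61·50=28060 → min 28060.
Length 4: A_1..A_4: k=1: 0+18788+70·12·61=70028; k=2: 3360+15860+70·4·61=36300; k=3: 21560+0+70·65·61=299110 → min 36300 | A_2..A_5: k=2: 0+28060+12·4·50=30460; k=3: 3120+198250+12·65·50=240370; k=4: 18788+0+12·61·50=55388 → min 30460.
Length 5: A_1..A_5: k=1: 0+30460+70·12·50=72460; k=2: 3360+28060+70·4·50=45420; k=3: 21560+198250+70·65·50=447310; k=4: 36300+0+70·61·50=249800 → min 45420.
Optimal parenthesization: ((A_1 × A_2) × ((A_3 × A_4) × A_5)) with cost 45420.

45420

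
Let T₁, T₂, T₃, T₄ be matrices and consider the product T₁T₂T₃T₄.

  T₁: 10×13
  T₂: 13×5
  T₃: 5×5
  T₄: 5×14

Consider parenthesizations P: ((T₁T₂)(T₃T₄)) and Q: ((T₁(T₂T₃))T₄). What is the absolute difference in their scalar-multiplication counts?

25

Order P = ((T₁T₂)(T₃T₄)): (T₁T₂): 10×13 by 13×5 → 10×5, cost 10·13·5 = 650; (T₃T₄): 5×5 by 5×14 → 5×14, cost 5·5·14 = 350; ((T₁T₂)(T₃T₄)): 10×5 by 5×14 → 10×14, cost 10·5·14 = 700; cumulative 1700. Total 1700.
Order Q = ((T₁(T₂T₃))T₄): (T₂T₃): 13×5 by 5×5 → 13×5, cost 13·5·5 = 325; (T₁(T₂T₃)): 10×13 by 13×5 → 10×5, cost 10·13·5 = 650; cumulative 975; ((T₁(T₂T₃))T₄): 10×5 by 5×14 → 10×14, cost 10·5·14 = 700; cumulative 1675. Total 1675.
Difference: |1700 − 1675| = 25.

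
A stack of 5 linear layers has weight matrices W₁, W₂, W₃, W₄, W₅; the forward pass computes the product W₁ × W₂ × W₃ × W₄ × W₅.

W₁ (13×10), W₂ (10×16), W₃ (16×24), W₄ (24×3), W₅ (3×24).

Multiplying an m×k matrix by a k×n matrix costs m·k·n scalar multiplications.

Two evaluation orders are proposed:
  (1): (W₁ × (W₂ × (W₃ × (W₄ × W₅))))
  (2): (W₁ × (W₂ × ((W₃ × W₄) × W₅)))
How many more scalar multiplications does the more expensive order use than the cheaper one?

8640

Order (1) = (W₁ × (W₂ × (W₃ × (W₄ × W₅)))): (W₄ × W₅): 24×3 by 3×24 → 24×24, cost 24·3·24 = 1728; (W₃ × (W₄ × W₅)): 16×24 by 24×24 → 16×24, cost 16·24·24 = 9216; cumulative 10944; (W₂ × (W₃ × (W₄ × W₅))): 10×16 by 16×24 → 10×24, cost 10·16·24 = 3840; cumulative 14784; (W₁ × (W₂ × (W₃ × (W₄ × W₅)))): 13×10 by 10×24 → 13×24, cost 13·10·24 = 3120; cumulative 17904. Total 17904.
Order (2) = (W₁ × (W₂ × ((W₃ × W₄) × W₅))): (W₃ × W₄): 16×24 by 24×3 → 16×3, cost 16·24·3 = 1152; ((W₃ × W₄) × W₅): 16×3 by 3×24 → 16×24, cost 16·3·24 = 1152; cumulative 2304; (W₂ × ((W₃ × W₄) × W₅)): 10×16 by 16×24 → 10×24, cost 10·16·24 = 3840; cumulative 6144; (W₁ × (W₂ × ((W₃ × W₄) × W₅))): 13×10 by 10×24 → 13×24, cost 13·10·24 = 3120; cumulative 9264. Total 9264.
Difference: |17904 − 9264| = 8640.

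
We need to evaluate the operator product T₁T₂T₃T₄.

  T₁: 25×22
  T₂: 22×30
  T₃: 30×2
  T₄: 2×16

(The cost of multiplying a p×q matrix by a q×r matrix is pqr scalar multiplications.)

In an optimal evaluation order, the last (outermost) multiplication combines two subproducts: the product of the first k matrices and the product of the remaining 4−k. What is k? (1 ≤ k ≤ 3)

Adjacent pairs: T₁T₂ = 25·22·30 = 16500; T₂T₃ = 22·30·2 = 1320; T₃T₄ = 30·2·16 = 960.
Length 3: T₁..T₃: k=1: 0+1320+25·22·2=2420; k=2: 16500+0+25·30·2=18000 → min 2420 | T₂..T₄: k=2: 0+960+22·30·16=11520; k=3: 1320+0+22·2·16=2024 → min 2024.
Top-level splits: k=1: (T₁..T₁)·(T₂..T₄) → 0+2024+25·22·16 = 10824; k=2: (T₁..T₂)·(T₃..T₄) → 16500+960+25·30·16 = 29460; k=3: (T₁..T₃)·(T₄..T₄) → 2420+0+25·2·16 = 3220.
Best split is after T₃, i.e. k = 3.

3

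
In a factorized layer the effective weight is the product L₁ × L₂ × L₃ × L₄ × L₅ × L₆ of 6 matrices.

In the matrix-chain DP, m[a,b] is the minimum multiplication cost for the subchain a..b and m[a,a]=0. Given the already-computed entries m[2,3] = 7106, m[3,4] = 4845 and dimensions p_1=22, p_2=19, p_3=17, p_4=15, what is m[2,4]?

m[2,4] = min over k∈[2,3] of m[2,k]+m[k+1,4]+p_{1}·p_k·p_{4}.
k=2: 0 + 4845 + 22·19·15 = 11115; k=3: 7106 + 0 + 22·17·15 = 12716.
Minimum: 11115 at k=2.

11115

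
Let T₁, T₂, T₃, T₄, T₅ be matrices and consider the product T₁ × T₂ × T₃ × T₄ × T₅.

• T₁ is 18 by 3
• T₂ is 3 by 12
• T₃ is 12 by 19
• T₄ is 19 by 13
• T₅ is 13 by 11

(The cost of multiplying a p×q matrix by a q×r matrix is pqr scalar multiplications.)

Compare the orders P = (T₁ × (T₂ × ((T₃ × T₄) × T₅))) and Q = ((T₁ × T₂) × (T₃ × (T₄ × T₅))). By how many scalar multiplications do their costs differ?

2579

Order P = (T₁ × (T₂ × ((T₃ × T₄) × T₅))): (T₃ × T₄): 12×19 by 19×13 → 12×13, cost 12·19·13 = 2964; ((T₃ × T₄) × T₅): 12×13 by 13×11 → 12×11, cost 12·13·11 = 1716; cumulative 4680; (T₂ × ((T₃ × T₄) × T₅)): 3×12 by 12×11 → 3×11, cost 3·12·11 = 396; cumulative 5076; (T₁ × (T₂ × ((T₃ × T₄) × T₅))): 18×3 by 3×11 → 18×11, cost 18·3·11 = 594; cumulative 5670. Total 5670.
Order Q = ((T₁ × T₂) × (T₃ × (T₄ × T₅))): (T₁ × T₂): 18×3 by 3×12 → 18×12, cost 18·3·12 = 648; (T₄ × T₅): 19×13 by 13×11 → 19×11, cost 19·13·11 = 2717; (T₃ × (T₄ × T₅)): 12×19 by 19×11 → 12×11, cost 12·19·11 = 2508; cumulative 5225; ((T₁ × T₂) × (T₃ × (T₄ × T₅))): 18×12 by 12×11 → 18×11, cost 18·12·11 = 2376; cumulative 8249. Total 8249.
Difference: |5670 − 8249| = 2579.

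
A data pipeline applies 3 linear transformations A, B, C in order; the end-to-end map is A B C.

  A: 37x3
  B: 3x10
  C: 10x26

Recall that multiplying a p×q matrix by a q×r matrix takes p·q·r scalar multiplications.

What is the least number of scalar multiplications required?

Order (A (B C)): (B C): 3×10 by 10×26 → 3×26, cost 3·10·26 = 780; (A (B C)): 37×3 by 3×26 → 37×26, cost 37·3·26 = 2886; cumulative 3666. Total 3666.
Order ((A B) C): (A B): 37×3 by 3×10 → 37×10, cost 37·3·10 = 1110; ((A B) C): 37×10 by 10×26 → 37×26, cost 37·10·26 = 9620; cumulative 10730. Total 10730.
Minimum: 3666.

3666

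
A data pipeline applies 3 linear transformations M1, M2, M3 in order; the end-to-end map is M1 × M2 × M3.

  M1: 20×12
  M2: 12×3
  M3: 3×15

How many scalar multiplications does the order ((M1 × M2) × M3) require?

1620

(M1 × M2): 20×12 by 12×3 → 20×3, cost 20·12·3 = 720
((M1 × M2) × M3): 20×3 by 3×15 → 20×15, cost 20·3·15 = 900; cumulative 1620
Total: 1620 scalar multiplications.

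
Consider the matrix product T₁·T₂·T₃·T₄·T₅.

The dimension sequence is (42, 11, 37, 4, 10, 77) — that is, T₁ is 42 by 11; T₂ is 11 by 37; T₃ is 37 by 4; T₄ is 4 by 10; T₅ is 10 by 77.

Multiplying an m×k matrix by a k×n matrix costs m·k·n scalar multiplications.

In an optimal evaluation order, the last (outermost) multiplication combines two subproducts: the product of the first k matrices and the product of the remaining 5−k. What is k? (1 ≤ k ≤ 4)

Adjacent pairs: T₁T₂ = 42·11·37 = 17094; T₂T₃ = 11·37·4 = 1628; T₃T₄ = 37·4·10 = 1480; T₄T₅ = 4·10·77 = 3080.
Length 3: T₁..T₃: k=1: 0+1628+42·11·4=3476; k=2: 17094+0+42·37·4=23310 → min 3476 | T₂..T₄: k=2: 0+1480+11·37·10=5550; k=3: 1628+0+11·4·10=2068 → min 2068 | T₃..T₅: k=3: 0+3080+37·4·77=14476; k=4: 1480+0+37·10·77=29970 → min 14476.
Length 4: T₁..T₄: k=1: 0+2068+42·11·10=6688; k=2: 17094+1480+42·37·10=34114; k=3: 3476+0+42·4·10=5156 → min 5156 | T₂..T₅: k=2: 0+14476+11·37·77=45815; k=3: 1628+3080+11·4·77=8096; k=4: 2068+0+11·10·77=10538 → min 8096.
Top-level splits: k=1: (T₁..T₁)·(T₂..T₅) → 0+8096+42·11·77 = 43670; k=2: (T₁..T₂)·(T₃..T₅) → 17094+14476+42·37·77 = 151228; k=3: (T₁..T₃)·(T₄..T₅) → 3476+3080+42·4·77 = 19492; k=4: (T₁..T₄)·(T₅..T₅) → 5156+0+42·10·77 = 37496.
Best split is after T₃, i.e. k = 3.

3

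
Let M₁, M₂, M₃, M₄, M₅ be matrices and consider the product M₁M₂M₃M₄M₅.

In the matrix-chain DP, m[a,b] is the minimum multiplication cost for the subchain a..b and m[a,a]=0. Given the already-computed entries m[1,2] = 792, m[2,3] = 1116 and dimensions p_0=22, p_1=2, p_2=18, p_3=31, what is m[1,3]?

m[1,3] = min over k∈[1,2] of m[1,k]+m[k+1,3]+p_{0}·p_k·p_{3}.
k=1: 0 + 1116 + 22·2·31 = 2480; k=2: 792 + 0 + 22·18·31 = 13068.
Minimum: 2480 at k=1.

2480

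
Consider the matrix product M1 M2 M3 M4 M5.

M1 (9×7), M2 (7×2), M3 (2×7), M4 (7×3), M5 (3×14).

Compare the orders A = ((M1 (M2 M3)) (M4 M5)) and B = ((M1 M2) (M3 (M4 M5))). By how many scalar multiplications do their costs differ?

Order A = ((M1 (M2 M3)) (M4 M5)): (M2 M3): 7×2 by 2×7 → 7×7, cost 7·2·7 = 98; (M1 (M2 M3)): 9×7 by 7×7 → 9×7, cost 9·7·7 = 441; cumulative 539; (M4 M5): 7×3 by 3×14 → 7×14, cost 7·3·14 = 294; ((M1 (M2 M3)) (M4 M5)): 9×7 by 7×14 → 9×14, cost 9·7·14 = 882; cumulative 1715. Total 1715.
Order B = ((M1 M2) (M3 (M4 M5))): (M1 M2): 9×7 by 7×2 → 9×2, cost 9·7·2 = 126; (M4 M5): 7×3 by 3×14 → 7×14, cost 7·3·14 = 294; (M3 (M4 M5)): 2×7 by 7×14 → 2×14, cost 2·7·14 = 196; cumulative 490; ((M1 M2) (M3 (M4 M5))): 9×2 by 2×14 → 9×14, cost 9·2·14 = 252; cumulative 868. Total 868.
Difference: |1715 − 868| = 847.

847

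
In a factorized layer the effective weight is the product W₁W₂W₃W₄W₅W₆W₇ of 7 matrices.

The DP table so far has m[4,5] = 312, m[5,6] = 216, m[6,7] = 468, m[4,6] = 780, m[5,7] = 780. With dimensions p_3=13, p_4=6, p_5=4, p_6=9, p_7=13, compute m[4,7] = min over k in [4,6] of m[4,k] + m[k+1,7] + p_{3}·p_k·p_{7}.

1456

m[4,7] = min over k∈[4,6] of m[4,k]+m[k+1,7]+p_{3}·p_k·p_{7}.
k=4: 0 + 780 + 13·6·13 = 1794; k=5: 312 + 468 + 13·4·13 = 1456; k=6: 780 + 0 + 13·9·13 = 2301.
Minimum: 1456 at k=5.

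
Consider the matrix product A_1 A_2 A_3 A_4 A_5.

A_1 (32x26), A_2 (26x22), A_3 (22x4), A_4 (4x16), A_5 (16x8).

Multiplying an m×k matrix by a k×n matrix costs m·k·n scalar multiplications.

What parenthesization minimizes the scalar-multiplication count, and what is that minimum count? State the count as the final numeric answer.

Adjacent pairs: A_1A_2 = 32·26·22 = 18304; A_2A_3 = 26·22·4 = 2288; A_3A_4 = 22·4·16 = 1408; A_4A_5 = 4·16·8 = 512.
Length 3: A_1..A_3: k=1: 0+2288+32·26·4=5616; k=2: 18304+0+32·22·4=21120 → min 5616 | A_2..A_4: k=2: 0+1408+26·22·16=10560; k=3: 2288+0+26·4·16=3952 → min 3952 | A_3..A_5: k=3: 0+512+22·4·8=1216; k=4: 1408+0+22·16·8=4224 → min 1216.
Length 4: A_1..A_4: k=1: 0+3952+32·26·16=17264; k=2: 18304+1408+32·22·16=30976; k=3: 5616+0+32·4·16=7664 → min 7664 | A_2..A_5: k=2: 0+1216+26·22·8=5792; k=3: 2288+512+26·4·8=3632; k=4: 3952+0+26·16·8=7280 → min 3632.
Length 5: A_1..A_5: k=1: 0+3632+32·26·8=10288; k=2: 18304+1216+32·22·8=25152; k=3: 5616+512+32·4·8=7152; k=4: 7664+0+32·16·8=11760 → min 7152.
Optimal parenthesization: ((A_1 (A_2 A_3)) (A_4 A_5)) with cost 7152.

7152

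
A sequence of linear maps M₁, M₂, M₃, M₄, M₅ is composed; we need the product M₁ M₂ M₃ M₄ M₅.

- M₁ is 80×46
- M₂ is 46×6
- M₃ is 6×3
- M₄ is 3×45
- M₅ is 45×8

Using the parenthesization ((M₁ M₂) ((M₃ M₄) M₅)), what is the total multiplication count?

(M₁ M₂): 80×46 by 46×6 → 80×6, cost 80·46·6 = 22080
(M₃ M₄): 6×3 by 3×45 → 6×45, cost 6·3·45 = 810
((M₃ M₄) M₅): 6×45 by 45×8 → 6×8, cost 6·45·8 = 2160; cumulative 2970
((M₁ M₂) ((M₃ M₄) M₅)): 80×6 by 6×8 → 80×8, cost 80·6·8 = 3840; cumulative 28890
Total: 28890 scalar multiplications.

28890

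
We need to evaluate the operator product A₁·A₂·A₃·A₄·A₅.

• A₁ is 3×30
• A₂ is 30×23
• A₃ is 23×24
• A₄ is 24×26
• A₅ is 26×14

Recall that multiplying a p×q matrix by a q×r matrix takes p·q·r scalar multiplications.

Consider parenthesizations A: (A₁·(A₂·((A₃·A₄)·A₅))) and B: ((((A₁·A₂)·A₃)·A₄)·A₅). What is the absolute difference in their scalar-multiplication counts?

26954

Order A = (A₁·(A₂·((A₃·A₄)·A₅))): (A₃·A₄): 23×24 by 24×26 → 23×26, cost 23·24·26 = 14352; ((A₃·A₄)·A₅): 23×26 by 26×14 → 23×14, cost 23·26·14 = 8372; cumulative 22724; (A₂·((A₃·A₄)·A₅)): 30×23 by 23×14 → 30×14, cost 30·23·14 = 9660; cumulative 32384; (A₁·(A₂·((A₃·A₄)·A₅))): 3×30 by 30×14 → 3×14, cost 3·30·14 = 1260; cumulative 33644. Total 33644.
Order B = ((((A₁·A₂)·A₃)·A₄)·A₅): (A₁·A₂): 3×30 by 30×23 → 3×23, cost 3·30·23 = 2070; ((A₁·A₂)·A₃): 3×23 by 23×24 → 3×24, cost 3·23·24 = 1656; cumulative 3726; (((A₁·A₂)·A₃)·A₄): 3×24 by 24×26 → 3×26, cost 3·24·26 = 1872; cumulative 5598; ((((A₁·A₂)·A₃)·A₄)·A₅): 3×26 by 26×14 → 3×14, cost 3·26·14 = 1092; cumulative 6690. Total 6690.
Difference: |33644 − 6690| = 26954.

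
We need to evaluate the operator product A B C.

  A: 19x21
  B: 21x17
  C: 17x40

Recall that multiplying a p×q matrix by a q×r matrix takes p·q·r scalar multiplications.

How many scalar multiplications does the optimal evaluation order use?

19703

Order (A (B C)): (B C): 21×17 by 17×40 → 21×40, cost 21·17·40 = 14280; (A (B C)): 19×21 by 21×40 → 19×40, cost 19·21·40 = 15960; cumulative 30240. Total 30240.
Order ((A B) C): (A B): 19×21 by 21×17 → 19×17, cost 19·21·17 = 6783; ((A B) C): 19×17 by 17×40 → 19×40, cost 19·17·40 = 12920; cumulative 19703. Total 19703.
Minimum: 19703.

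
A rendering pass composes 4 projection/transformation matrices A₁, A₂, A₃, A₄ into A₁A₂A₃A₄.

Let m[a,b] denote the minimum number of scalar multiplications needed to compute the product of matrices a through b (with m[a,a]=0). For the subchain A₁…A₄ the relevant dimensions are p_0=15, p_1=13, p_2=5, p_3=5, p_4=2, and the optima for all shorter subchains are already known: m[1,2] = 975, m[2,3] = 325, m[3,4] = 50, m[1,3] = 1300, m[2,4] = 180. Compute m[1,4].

m[1,4] = min over k∈[1,3] of m[1,k]+m[k+1,4]+p_{0}·p_k·p_{4}.
k=1: 0 + 180 + 15·13·2 = 570; k=2: 975 + 50 + 15·5·2 = 1175; k=3: 1300 + 0 + 15·5·2 = 1450.
Minimum: 570 at k=1.

570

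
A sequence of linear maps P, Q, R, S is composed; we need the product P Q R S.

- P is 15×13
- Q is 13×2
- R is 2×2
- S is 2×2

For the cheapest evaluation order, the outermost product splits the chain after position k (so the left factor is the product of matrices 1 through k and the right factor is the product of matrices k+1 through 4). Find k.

1

Adjacent pairs: PQ = 15·13·2 = 390; QR = 13·2·2 = 52; RS = 2·2·2 = 8.
Length 3: P..R: k=1: 0+52+15·13·2=442; k=2: 390+0+15·2·2=450 → min 442 | Q..S: k=2: 0+8+13·2·2=60; k=3: 52+0+13·2·2=104 → min 60.
Top-level splits: k=1: (P..P)·(Q..S) → 0+60+15·13·2 = 450; k=2: (P..Q)·(R..S) → 390+8+15·2·2 = 458; k=3: (P..R)·(S..S) → 442+0+15·2·2 = 502.
Best split is after P, i.e. k = 1.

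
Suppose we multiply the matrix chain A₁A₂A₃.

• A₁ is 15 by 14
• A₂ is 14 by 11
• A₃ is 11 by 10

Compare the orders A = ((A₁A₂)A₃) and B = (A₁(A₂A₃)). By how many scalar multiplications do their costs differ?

320

Order A = ((A₁A₂)A₃): (A₁A₂): 15×14 by 14×11 → 15×11, cost 15·14·11 = 2310; ((A₁A₂)A₃): 15×11 by 11×10 → 15×10, cost 15·11·10 = 1650; cumulative 3960. Total 3960.
Order B = (A₁(A₂A₃)): (A₂A₃): 14×11 by 11×10 → 14×10, cost 14·11·10 = 1540; (A₁(A₂A₃)): 15×14 by 14×10 → 15×10, cost 15·14·10 = 2100; cumulative 3640. Total 3640.
Difference: |3960 − 3640| = 320.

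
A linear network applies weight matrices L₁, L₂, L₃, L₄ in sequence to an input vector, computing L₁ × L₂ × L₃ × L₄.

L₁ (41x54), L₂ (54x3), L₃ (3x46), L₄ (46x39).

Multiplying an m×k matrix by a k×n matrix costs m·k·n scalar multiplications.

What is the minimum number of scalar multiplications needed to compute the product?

16821

Adjacent pairs: L₁L₂ = 41·54·3 = 6642; L₂L₃ = 54·3·46 = 7452; L₃L₄ = 3·46·39 = 5382.
Length 3: L₁..L₃: k=1: 0+7452+41·54·46=109296; k=2: 6642+0+41·3·46=12300 → min 12300 | L₂..L₄: k=2: 0+5382+54·3·39=11700; k=3: 7452+0+54·46·39=104328 → min 11700.
Length 4: L₁..L₄: k=1: 0+11700+41·54·39=98046; k=2: 6642+5382+41·3·39=16821; k=3: 12300+0+41·46·39=85854 → min 16821.
Optimal order: ((L₁ × L₂) × (L₃ × L₄)) with cost 16821.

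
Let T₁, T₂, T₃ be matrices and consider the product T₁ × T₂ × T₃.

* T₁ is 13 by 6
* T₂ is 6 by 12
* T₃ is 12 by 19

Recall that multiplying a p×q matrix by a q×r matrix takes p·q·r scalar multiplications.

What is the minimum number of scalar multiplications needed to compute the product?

2850

Order (T₁ × (T₂ × T₃)): (T₂ × T₃): 6×12 by 12×19 → 6×19, cost 6·12·19 = 1368; (T₁ × (T₂ × T₃)): 13×6 by 6×19 → 13×19, cost 13·6·19 = 1482; cumulative 2850. Total 2850.
Order ((T₁ × T₂) × T₃): (T₁ × T₂): 13×6 by 6×12 → 13×12, cost 13·6·12 = 936; ((T₁ × T₂) × T₃): 13×12 by 12×19 → 13×19, cost 13·12·19 = 2964; cumulative 3900. Total 3900.
Minimum: 2850.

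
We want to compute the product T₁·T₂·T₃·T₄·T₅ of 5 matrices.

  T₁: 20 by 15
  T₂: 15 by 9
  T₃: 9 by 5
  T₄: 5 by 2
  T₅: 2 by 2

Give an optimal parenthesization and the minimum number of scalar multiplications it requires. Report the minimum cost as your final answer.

980

Adjacent pairs: T₁T₂ = 20·15·9 = 2700; T₂T₃ = 15·9·5 = 675; T₃T₄ = 9·5·2 = 90; T₄T₅ = 5·2·2 = 20.
Length 3: T₁..T₃: k=1: 0+675+20·15·5=2175; k=2: 2700+0+20·9·5=3600 → min 2175 | T₂..T₄: k=2: 0+90+15·9·2=360; k=3: 675+0+15·5·2=825 → min 360 | T₃..T₅: k=3: 0+20+9·5·2=110; k=4: 90+0+9·2·2=126 → min 110.
Length 4: T₁..T₄: k=1: 0+360+20·15·2=960; k=2: 2700+90+20·9·2=3150; k=3: 2175+0+20·5·2=2375 → min 960 | T₂..T₅: k=2: 0+110+15·9·2=380; k=3: 675+20+15·5·2=845; k=4: 360+0+15·2·2=420 → min 380.
Length 5: T₁..T₅: k=1: 0+380+20·15·2=980; k=2: 2700+110+20·9·2=3170; k=3: 2175+20+20·5·2=2395; k=4: 960+0+20·2·2=1040 → min 980.
Optimal parenthesization: (T₁·(T₂·(T₃·(T₄·T₅)))) with cost 980.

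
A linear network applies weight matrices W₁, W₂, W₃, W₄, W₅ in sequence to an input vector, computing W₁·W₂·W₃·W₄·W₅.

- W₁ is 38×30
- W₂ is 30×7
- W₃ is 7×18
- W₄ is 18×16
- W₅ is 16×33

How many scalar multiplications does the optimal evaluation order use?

22470

Adjacent pairs: W₁W₂ = 38·30·7 = 7980; W₂W₃ = 30·7·18 = 3780; W₃W₄ = 7·18·16 = 2016; W₄W₅ = 18·16·33 = 9504.
Length 3: W₁..W₃: k=1: 0+3780+38·30·18=24300; k=2: 7980+0+38·7·18=12768 → min 12768 | W₂..W₄: k=2: 0+2016+30·7·16=5376; k=3: 3780+0+30·18·16=12420 → min 5376 | W₃..W₅: k=3: 0+9504+7·18·33=13662; k=4: 2016+0+7·16·33=5712 → min 5712.
Length 4: W₁..W₄: k=1: 0+5376+38·30·16=23616; k=2: 7980+2016+38·7·16=14252; k=3: 12768+0+38·18·16=23712 → min 14252 | W₂..W₅: k=2: 0+5712+30·7·33=12642; k=3: 3780+9504+30·18·33=31104; k=4: 5376+0+30·16·33=21216 → min 12642.
Length 5: W₁..W₅: k=1: 0+12642+38·30·33=50262; k=2: 7980+5712+38·7·33=22470; k=3: 12768+9504+38·18·33=44844; k=4: 14252+0+38·16·33=34316 → min 22470.
Optimal order: ((W₁·W₂)·((W₃·W₄)·W₅)) with cost 22470.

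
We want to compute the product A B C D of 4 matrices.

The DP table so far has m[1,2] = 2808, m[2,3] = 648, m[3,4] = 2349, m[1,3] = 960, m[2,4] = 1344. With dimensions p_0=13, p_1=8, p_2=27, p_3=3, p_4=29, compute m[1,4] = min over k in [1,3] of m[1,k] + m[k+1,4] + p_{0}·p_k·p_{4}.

m[1,4] = min over k∈[1,3] of m[1,k]+m[k+1,4]+p_{0}·p_k·p_{4}.
k=1: 0 + 1344 + 13·8·29 = 4360; k=2: 2808 + 2349 + 13·27·29 = 15336; k=3: 960 + 0 + 13·3·29 = 2091.
Minimum: 2091 at k=3.

2091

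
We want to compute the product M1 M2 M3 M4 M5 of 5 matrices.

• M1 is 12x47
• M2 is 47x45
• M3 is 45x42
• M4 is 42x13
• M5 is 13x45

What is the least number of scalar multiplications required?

61632

Adjacent pairs: M1M2 = 12·47·45 = 25380; M2M3 = 47·45·42 = 88830; M3M4 = 45·42·13 = 24570; M4M5 = 42·13·45 = 24570.
Length 3: M1..M3: k=1: 0+88830+12·47·42=112518; k=2: 25380+0+12·45·42=48060 → min 48060 | M2..M4: k=2: 0+24570+47·45·13=52065; k=3: 88830+0+47·42·13=114492 → min 52065 | M3..M5: k=3: 0+24570+45·42·45=109620; k=4: 24570+0+45·13·45=50895 → min 50895.
Length 4: M1..M4: k=1: 0+52065+12·47·13=59397; k=2: 25380+24570+12·45·13=56970; k=3: 48060+0+12·42·13=54612 → min 54612 | M2..M5: k=2: 0+50895+47·45·45=146070; k=3: 88830+24570+47·42·45=202230; k=4: 52065+0+47·13·45=79560 → min 79560.
Length 5: M1..M5: k=1: 0+79560+12·47·45=104940; k=2: 25380+50895+12·45·45=100575; k=3: 48060+24570+12·42·45=95310; k=4: 54612+0+12·13·45=61632 → min 61632.
Optimal order: ((((M1 M2) M3) M4) M5) with cost 61632.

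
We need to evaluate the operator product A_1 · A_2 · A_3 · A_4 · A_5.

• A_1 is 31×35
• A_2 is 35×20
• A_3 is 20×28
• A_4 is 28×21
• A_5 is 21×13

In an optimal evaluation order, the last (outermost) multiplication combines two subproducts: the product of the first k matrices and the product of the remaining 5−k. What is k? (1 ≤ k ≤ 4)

1

Adjacent pairs: A_1A_2 = 31·35·20 = 21700; A_2A_3 = 35·20·28 = 19600; A_3A_4 = 20·28·21 = 11760; A_4A_5 = 28·21·13 = 7644.
Length 3: A_1..A_3: k=1: 0+19600+31·35·28=49980; k=2: 21700+0+31·20·28=39060 → min 39060 | A_2..A_4: k=2: 0+11760+35·20·21=26460; k=3: 19600+0+35·28·21=40180 → min 26460 | A_3..A_5: k=3: 0+7644+20·28·13=14924; k=4: 11760+0+20·21·13=17220 → min 14924.
Length 4: A_1..A_4: k=1: 0+26460+31·35·21=49245; k=2: 21700+11760+31·20·21=46480; k=3: 39060+0+31·28·21=57288 → min 46480 | A_2..A_5: k=2: 0+14924+35·20·13=24024; k=3: 19600+7644+35·28·13=39984; k=4: 26460+0+35·21·13=36015 → min 24024.
Top-level splits: k=1: (A_1..A_1)·(A_2..A_5) → 0+24024+31·35·13 = 38129; k=2: (A_1..A_2)·(A_3..A_5) → 21700+14924+31·20·13 = 44684; k=3: (A_1..A_3)·(A_4..A_5) → 39060+7644+31·28·13 = 57988; k=4: (A_1..A_4)·(A_5..A_5) → 46480+0+31·21·13 = 54943.
Best split is after A_1, i.e. k = 1.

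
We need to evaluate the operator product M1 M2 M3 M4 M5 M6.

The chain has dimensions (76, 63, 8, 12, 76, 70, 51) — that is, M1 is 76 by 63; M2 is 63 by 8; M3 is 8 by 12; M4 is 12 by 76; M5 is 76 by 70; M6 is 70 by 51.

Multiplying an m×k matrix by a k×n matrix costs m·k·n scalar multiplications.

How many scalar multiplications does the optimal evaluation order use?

147728

Adjacent pairs: M1M2 = 76·63·8 = 38304; M2M3 = 63·8·12 = 6048; M3M4 = 8·12·76 = 7296; M4M5 = 12·76·70 = 63840; M5M6 = 76·70·51 = 271320.
Length 3: M1..M3: k=1: 0+6048+76·63·12=63504; k=2: 38304+0+76·8·12=45600 → min 45600 | M2..M4: k=2: 0+7296+63·8·76=45600; k=3: 6048+0+63·12·76=63504 → min 45600 | M3..M5: k=3: 0+63840+8·12·70=70560; k=4: 7296+0+8·76·70=49856 → min 49856 | M4..M6: k=4: 0+271320+12·76·51=317832; k=5: 63840+0+12·70·51=106680 → min 106680.
Length 4: M1..M4: k=1: 0+45600+76·63·76=409488; k=2: 38304+7296+76·8·76=91808; k=3: 45600+0+76·12·76=114912 → min 91808 | M2..M5: k=2: 0+49856+63·8·70=85136; k=3: 6048+63840+63·12·70=122808; k=4: 45600+0+63·76·70=380760 → min 85136 | M3..M6: k=3: 0+106680+8·12·51=111576; k=4: 7296+271320+8·76·51=309624; k=5: 49856+0+8·70·51=78416 → min 78416.
Length 5: M1..M5: k=1: 0+85136+76·63·70=420296; k=2: 38304+49856+76·8·70=130720; k=3: 45600+63840+76·12·70=173280; k=4: 91808+0+76·76·70=496128 → min 130720 | M2..M6: k=2: 0+78416+63·8·51=104120; k=3: 6048+106680+63·12·51=151284; k=4: 45600+271320+63·76·51=561108; k=5: 85136+0+63·70·51=310046 → min 104120.
Length 6: M1..M6: k=1: 0+104120+76·63·51=348308; k=2: 38304+78416+76·8·51=147728; k=3: 45600+106680+76·12·51=198792; k=4: 91808+271320+76·76·51=657704; k=5: 130720+0+76·70·51=402040 → min 147728.
Optimal order: ((M1 M2) (((M3 M4) M5) M6)) with cost 147728.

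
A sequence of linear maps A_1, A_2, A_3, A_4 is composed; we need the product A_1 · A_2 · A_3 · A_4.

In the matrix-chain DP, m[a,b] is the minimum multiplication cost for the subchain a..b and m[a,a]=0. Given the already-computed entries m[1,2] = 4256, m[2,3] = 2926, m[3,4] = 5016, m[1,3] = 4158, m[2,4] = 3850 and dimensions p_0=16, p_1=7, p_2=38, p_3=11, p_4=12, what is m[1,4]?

5194

m[1,4] = min over k∈[1,3] of m[1,k]+m[k+1,4]+p_{0}·p_k·p_{4}.
k=1: 0 + 3850 + 16·7·12 = 5194; k=2: 4256 + 5016 + 16·38·12 = 16568; k=3: 4158 + 0 + 16·11·12 = 6270.
Minimum: 5194 at k=1.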